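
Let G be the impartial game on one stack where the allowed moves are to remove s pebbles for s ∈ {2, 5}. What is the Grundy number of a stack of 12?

2

Grundy values for subtraction set {2, 5}:
g(0) = mex{} = 0
g(1) = mex{} = 0
g(2) = mex{0} = 1
g(3) = mex{0} = 1
g(4) = mex{1} = 0
g(5) = mex{0,1} = 2
g(6) = mex{0} = 1
g(7) = mex{1,2} = 0
g(8) = mex{1} = 0
g(9) = mex{0} = 1
g(10) = mex{0,2} = 1
g(11) = mex{1} = 0
g(12) = mex{0,1} = 2
So g(12) = 2.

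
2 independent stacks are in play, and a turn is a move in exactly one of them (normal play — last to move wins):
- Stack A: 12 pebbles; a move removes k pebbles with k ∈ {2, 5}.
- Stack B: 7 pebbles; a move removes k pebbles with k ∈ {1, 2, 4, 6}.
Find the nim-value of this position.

Build the Grundy sequence for stack A with g(k) = mex{g(k−s) : s ∈ {2, 5}, s ≤ k}:
k:     0  1  2  3  4  5  6  7  8  9 10 11 12
g(k):  0  0  1  1  0  2  1  0  0  1  1  0  2
So g(12) = 2.
Build the Grundy sequence for stack B with g(k) = mex{g(k−s) : s ∈ {1, 2, 4, 6}, s ≤ k}:
g(0) = mex{} = 0
g(1) = mex{0} = 1
g(2) = mex{0,1} = 2
g(3) = mex{1,2} = 0
g(4) = mex{0,2} = 1
g(5) = mex{0,1} = 2
g(6) = mex{0,1,2} = 3
g(7) = mex{0,1,2,3} = 4
So g(7) = 4.
By the Sprague-Grundy theorem, the Grundy value of a sum of independent games is the XOR of the component values.
Combined value = 2 XOR 4 = 6.

6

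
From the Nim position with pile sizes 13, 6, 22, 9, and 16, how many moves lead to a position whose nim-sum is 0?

3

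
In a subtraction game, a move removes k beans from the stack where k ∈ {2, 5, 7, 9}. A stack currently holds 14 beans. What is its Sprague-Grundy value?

1

Compute g(0), g(1), … for moves {2, 5, 7, 9}:
g(0) = mex{} = 0
g(1) = mex{} = 0
g(2) = mex{0} = 1
g(3) = mex{0} = 1
g(4) = mex{1} = 0
g(5) = mex{0,1} = 2
g(6) = mex{0} = 1
g(7) = mex{0,1,2} = 3
g(8) = mex{0,1} = 2
g(9) = mex{0,1,3} = 2
g(10) = mex{0,1,2} = 3
g(11) = mex{0,1,2} = 3
g(12) = mex{1,2,3} = 0
g(13) = mex{0,1,2,3} = 4
g(14) = mex{0,2,3} = 1
So g(14) = 1.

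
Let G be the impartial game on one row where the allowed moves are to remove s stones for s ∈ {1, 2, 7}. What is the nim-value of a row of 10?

1

Grundy values for subtraction set {1, 2, 7}:
g(0) = mex{} = 0
g(1) = mex{0} = 1
g(2) = mex{0,1} = 2
g(3) = mex{1,2} = 0
g(4) = mex{0,2} = 1
g(5) = mex{0,1} = 2
g(6) = mex{1,2} = 0
g(7) = mex{0,2} = 1
g(8) = mex{0,1} = 2
g(9) = mex{1,2} = 0
g(10) = mex{0,2} = 1
So g(10) = 1.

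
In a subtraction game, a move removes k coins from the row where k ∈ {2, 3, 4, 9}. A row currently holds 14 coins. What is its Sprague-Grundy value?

1

Build the Grundy sequence with g(k) = mex{g(k−s) : s ∈ {2, 3, 4, 9}, s ≤ k}:
k:     0  1  2  3  4  5  6  7  8  9 10 11 12 13 14
g(k):  0  0  1  1  2  2  0  0  1  1  2  2  0  0  1
So g(14) = 1.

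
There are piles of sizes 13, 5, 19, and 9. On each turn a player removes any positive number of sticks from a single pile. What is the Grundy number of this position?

18

Bitwise XOR of the heap sizes:
  01101  (13)
  00101  (5)
  10011  (19)
  01001  (9)
  -----
  10010  (18)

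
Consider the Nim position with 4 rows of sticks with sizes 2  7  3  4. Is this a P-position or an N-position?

N-position

Compute the nim-sum pairwise:
2 ^ 7 = 5
5 ^ 3 = 6
6 ^ 4 = 2
The nim-sum is 2 ≠ 0, so this is an N-position: the player to move can win.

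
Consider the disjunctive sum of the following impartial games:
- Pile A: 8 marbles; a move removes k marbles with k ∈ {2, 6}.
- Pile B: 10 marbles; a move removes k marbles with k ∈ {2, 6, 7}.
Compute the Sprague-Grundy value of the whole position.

3

Build the Grundy sequence for pile A with g(k) = mex{g(k−s) : s ∈ {2, 6}, s ≤ k}:
g(0) = mex{} = 0
g(1) = mex{} = 0
g(2) = mex{0} = 1
g(3) = mex{0} = 1
g(4) = mex{1} = 0
g(5) = mex{1} = 0
g(6) = mex{0} = 1
g(7) = mex{0} = 1
g(8) = mex{1} = 0
So g(8) = 0.
For pile B, compute g(0), g(1), … with moves {2, 6, 7}:
g(0) = mex{} = 0
g(1) = mex{} = 0
g(2) = mex{0} = 1
g(3) = mex{0} = 1
g(4) = mex{1} = 0
g(5) = mex{1} = 0
g(6) = mex{0} = 1
g(7) = mex{0} = 1
g(8) = mex{0,1} = 2
g(9) = mex{1} = 0
g(10) = mex{0,1,2} = 3
So g(10) = 3.
By the Sprague-Grundy theorem, the Grundy value of a sum of independent games is the XOR of the component values.
Combined value = 0 ⊕ 3 = 3.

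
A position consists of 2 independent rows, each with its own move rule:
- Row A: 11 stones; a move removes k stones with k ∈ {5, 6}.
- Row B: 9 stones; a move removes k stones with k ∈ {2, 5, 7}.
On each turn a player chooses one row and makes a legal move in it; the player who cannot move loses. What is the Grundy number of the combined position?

For row A, compute g(0), g(1), … with moves {5, 6}:
g(0) = mex{} = 0
g(1) = mex{} = 0
g(2) = mex{} = 0
g(3) = mex{} = 0
g(4) = mex{} = 0
g(5) = mex{0} = 1
g(6) = mex{0} = 1
g(7) = mex{0} = 1
g(8) = mex{0} = 1
g(9) = mex{0} = 1
g(10) = mex{0,1} = 2
g(11) = mex{1} = 0
So g(11) = 0.
Grundy values for row B (subtraction set {2, 5, 7}):
g(0) = mex{} = 0
g(1) = mex{} = 0
g(2) = mex{0} = 1
g(3) = mex{0} = 1
g(4) = mex{1} = 0
g(5) = mex{0,1} = 2
g(6) = mex{0} = 1
g(7) = mex{0,1,2} = 3
g(8) = mex{0,1} = 2
g(9) = mex{0,1,3} = 2
So g(9) = 2.
The value of a disjunctive sum is the nim-sum of the parts.
Combined value = 0 XOR 2 = 2.

2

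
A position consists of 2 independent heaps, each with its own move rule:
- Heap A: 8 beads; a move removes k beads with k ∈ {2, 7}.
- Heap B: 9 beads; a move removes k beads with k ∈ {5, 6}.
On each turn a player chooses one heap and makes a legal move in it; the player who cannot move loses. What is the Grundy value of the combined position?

3

Build the Grundy sequence for heap A with g(k) = mex{g(k−s) : s ∈ {2, 7}, s ≤ k}:
g(0) = mex{} = 0
g(1) = mex{} = 0
g(2) = mex{0} = 1
g(3) = mex{0} = 1
g(4) = mex{1} = 0
g(5) = mex{1} = 0
g(6) = mex{0} = 1
g(7) = mex{0} = 1
g(8) = mex{0,1} = 2
So g(8) = 2.
Grundy values for heap B (subtraction set {5, 6}):
g(0) = mex{} = 0
g(1) = mex{} = 0
g(2) = mex{} = 0
g(3) = mex{} = 0
g(4) = mex{} = 0
g(5) = mex{0} = 1
g(6) = mex{0} = 1
g(7) = mex{0} = 1
g(8) = mex{0} = 1
g(9) = mex{0} = 1
So g(9) = 1.
The value of a disjunctive sum is the nim-sum of the parts.
Combined value = 2 XOR 1 = 3.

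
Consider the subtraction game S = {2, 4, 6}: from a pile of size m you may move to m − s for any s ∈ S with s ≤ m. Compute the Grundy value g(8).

Grundy values for subtraction set {2, 4, 6}:
k:     0  1  2  3  4  5  6  7  8
g(k):  0  0  1  1  2  2  3  3  0
So g(8) = 0.

0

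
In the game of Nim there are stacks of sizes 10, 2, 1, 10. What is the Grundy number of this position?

Compute the nim-sum pairwise:
10 ^ 2 = 8
8 ^ 1 = 9
9 ^ 10 = 3

3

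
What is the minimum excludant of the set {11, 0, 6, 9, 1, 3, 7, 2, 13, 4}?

The values 0, 1, 2, 3, 4 are all present; 5 is the first non-negative integer missing from the set.

5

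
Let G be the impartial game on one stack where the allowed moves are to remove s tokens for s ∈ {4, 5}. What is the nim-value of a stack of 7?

1

Build the Grundy sequence with g(k) = mex{g(k−s) : s ∈ {4, 5}, s ≤ k}:
k:     0  1  2  3  4  5  6  7
g(k):  0  0  0  0  1  1  1  1
So g(7) = 1.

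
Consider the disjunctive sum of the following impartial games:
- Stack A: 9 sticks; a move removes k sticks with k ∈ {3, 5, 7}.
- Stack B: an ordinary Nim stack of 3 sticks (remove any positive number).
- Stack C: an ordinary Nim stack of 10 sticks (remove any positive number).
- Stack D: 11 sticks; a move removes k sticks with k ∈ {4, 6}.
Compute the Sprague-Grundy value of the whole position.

10

For stack A, compute g(0), g(1), … with moves {3, 5, 7}:
k:     0  1  2  3  4  5  6  7  8  9
g(k):  0  0  0  1  1  1  2  2  2  3
So g(9) = 3.
Stack B is a plain Nim stack of size 3, so its Grundy value is 3.
Stack C is a plain Nim stack of size 10, so its Grundy value is 10.
Build the Grundy sequence for stack D with g(k) = mex{g(k−s) : s ∈ {4, 6}, s ≤ k}:
g(0) = mex{} = 0
g(1) = mex{} = 0
g(2) = mex{} = 0
g(3) = mex{} = 0
g(4) = mex{0} = 1
g(5) = mex{0} = 1
g(6) = mex{0} = 1
g(7) = mex{0} = 1
g(8) = mex{0,1} = 2
g(9) = mex{0,1} = 2
g(10) = mex{1} = 0
g(11) = mex{1} = 0
So g(11) = 0.
By the Sprague-Grundy theorem, the Grundy value of a sum of independent games is the XOR of the component values.
Combined value = 3 ⊕ 3 ⊕ 10 ⊕ 0 = 10.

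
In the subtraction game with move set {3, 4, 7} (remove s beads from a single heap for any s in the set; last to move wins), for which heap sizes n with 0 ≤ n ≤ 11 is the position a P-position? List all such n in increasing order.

0, 1, 2, 10, 11

Compute g(0), g(1), … for moves {3, 4, 7}:
g(0) = mex{} = 0
g(1) = mex{} = 0
g(2) = mex{} = 0
g(3) = mex{0} = 1
g(4) = mex{0} = 1
g(5) = mex{0} = 1
g(6) = mex{0,1} = 2
g(7) = mex{0,1} = 2
g(8) = mex{0,1} = 2
g(9) = mex{0,1,2} = 3
g(10) = mex{1,2} = 0
g(11) = mex{1,2} = 0
The P-positions (g = 0) in 0..11 are 0, 1, 2, 10, 11.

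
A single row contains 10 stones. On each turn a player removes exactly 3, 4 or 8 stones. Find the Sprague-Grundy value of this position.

1

Grundy values for subtraction set {3, 4, 8}:
g(0) = mex{} = 0
g(1) = mex{} = 0
g(2) = mex{} = 0
g(3) = mex{0} = 1
g(4) = mex{0} = 1
g(5) = mex{0} = 1
g(6) = mex{0,1} = 2
g(7) = mex{1} = 0
g(8) = mex{0,1} = 2
g(9) = mex{0,1,2} = 3
g(10) = mex{0,2} = 1
So g(10) = 1.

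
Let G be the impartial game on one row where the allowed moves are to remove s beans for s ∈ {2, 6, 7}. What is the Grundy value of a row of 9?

Compute g(0), g(1), … for moves {2, 6, 7}:
k:     0  1  2  3  4  5  6  7  8  9
g(k):  0  0  1  1  0  0  1  1  2  0
So g(9) = 0.

0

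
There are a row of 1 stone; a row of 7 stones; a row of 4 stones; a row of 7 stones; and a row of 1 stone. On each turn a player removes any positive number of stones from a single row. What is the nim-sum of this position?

Write each in binary and XOR column by column:
  001  (1)
  111  (7)
  100  (4)
  111  (7)
  001  (1)
  ---
  100  (4)

4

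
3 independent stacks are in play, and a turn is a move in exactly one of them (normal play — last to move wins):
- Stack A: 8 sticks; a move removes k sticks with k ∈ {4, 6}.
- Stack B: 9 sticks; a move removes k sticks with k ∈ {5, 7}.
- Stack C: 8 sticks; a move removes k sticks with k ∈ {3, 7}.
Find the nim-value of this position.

1

Build the Grundy sequence for stack A with g(k) = mex{g(k−s) : s ∈ {4, 6}, s ≤ k}:
k:     0  1  2  3  4  5  6  7  8
g(k):  0  0  0  0  1  1  1  1  2
So g(8) = 2.
Build the Grundy sequence for stack B with g(k) = mex{g(k−s) : s ∈ {5, 7}, s ≤ k}:
k:     0  1  2  3  4  5  6  7  8  9
g(k):  0  0  0  0  0  1  1  1  1  1
So g(9) = 1.
Build the Grundy sequence for stack C with g(k) = mex{g(k−s) : s ∈ {3, 7}, s ≤ k}:
g(0) = mex{} = 0
g(1) = mex{} = 0
g(2) = mex{} = 0
g(3) = mex{0} = 1
g(4) = mex{0} = 1
g(5) = mex{0} = 1
g(6) = mex{1} = 0
g(7) = mex{0,1} = 2
g(8) = mex{0,1} = 2
So g(8) = 2.
By the Sprague-Grundy theorem, the Grundy value of a sum of independent games is the XOR of the component values.
Combined value = 2 ⊕ 1 ⊕ 2 = 1.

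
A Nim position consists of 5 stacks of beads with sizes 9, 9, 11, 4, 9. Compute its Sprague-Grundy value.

6

Write each in binary and XOR column by column:
  1001  (9)
  1001  (9)
  1011  (11)
  0100  (4)
  1001  (9)
  ----
  0110  (6)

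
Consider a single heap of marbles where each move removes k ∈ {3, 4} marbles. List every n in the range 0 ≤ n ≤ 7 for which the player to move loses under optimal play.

0, 1, 2, 7

Grundy values for subtraction set {3, 4}:
g(0) = mex{} = 0
g(1) = mex{} = 0
g(2) = mex{} = 0
g(3) = mex{0} = 1
g(4) = mex{0} = 1
g(5) = mex{0} = 1
g(6) = mex{0,1} = 2
g(7) = mex{1} = 0
The P-positions (g = 0) in 0..7 are 0, 1, 2, 7.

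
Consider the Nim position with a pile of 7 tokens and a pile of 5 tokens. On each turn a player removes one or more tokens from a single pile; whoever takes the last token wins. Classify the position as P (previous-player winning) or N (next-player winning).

Nim-sum: 7 ^ 5 = 2.
The nim-sum is 2 ≠ 0, so this is an N-position: the player to move can win.

N-position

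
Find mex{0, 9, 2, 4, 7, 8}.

1

0 is in the set but 1 is not, so the mex is 1.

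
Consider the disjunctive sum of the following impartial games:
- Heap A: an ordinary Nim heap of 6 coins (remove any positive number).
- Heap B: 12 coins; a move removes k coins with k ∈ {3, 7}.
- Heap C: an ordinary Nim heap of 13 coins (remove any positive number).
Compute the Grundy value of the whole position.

Heap A is a plain Nim heap of size 6, so its Grundy value is 6.
Grundy values for heap B (subtraction set {3, 7}):
k:     0  1  2  3  4  5  6  7  8  9 10 11 12
g(k):  0  0  0  1  1  1  0  2  2  1  0  0  0
So g(12) = 0.
Heap C is a plain Nim heap of size 13, so its Grundy value is 13.
The value of a disjunctive sum is the nim-sum of the parts.
Combined value = 6 XOR 0 XOR 13 = 11.

11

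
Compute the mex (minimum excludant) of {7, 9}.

0

0 is not in the set, so the mex is 0.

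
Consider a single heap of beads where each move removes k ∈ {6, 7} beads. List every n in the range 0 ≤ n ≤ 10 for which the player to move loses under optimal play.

0, 1, 2, 3, 4, 5

Build the Grundy sequence with g(k) = mex{g(k−s) : s ∈ {6, 7}, s ≤ k}:
k:     0  1  2  3  4  5  6  7  8  9 10
g(k):  0  0  0  0  0  0  1  1  1  1  1
The P-positions (g = 0) in 0..10 are 0, 1, 2, 3, 4, 5.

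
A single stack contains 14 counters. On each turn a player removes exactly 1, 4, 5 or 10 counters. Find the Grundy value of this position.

0

Build the Grundy sequence with g(k) = mex{g(k−s) : s ∈ {1, 4, 5, 10}, s ≤ k}:
k:     0  1  2  3  4  5  6  7  8  9 10 11 12 13 14
g(k):  0  1  0  1  2  3  2  3  0  1  4  0  1  2  0
So g(14) = 0.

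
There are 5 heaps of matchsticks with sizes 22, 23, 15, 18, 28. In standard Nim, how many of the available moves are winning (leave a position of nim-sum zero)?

0

Nim-sum: 22 XOR 23 XOR 15 XOR 18 XOR 28 = 0.
The nim-sum is already 0, so every move leaves a nonzero nim-sum — there are no winning moves.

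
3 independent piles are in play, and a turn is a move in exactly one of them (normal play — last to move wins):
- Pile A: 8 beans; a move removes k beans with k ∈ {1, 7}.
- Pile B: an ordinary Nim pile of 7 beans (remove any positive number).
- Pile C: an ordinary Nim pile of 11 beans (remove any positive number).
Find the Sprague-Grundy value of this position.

12

For pile A, compute g(0), g(1), … with moves {1, 7}:
g(0) = mex{} = 0
g(1) = mex{0} = 1
g(2) = mex{1} = 0
g(3) = mex{0} = 1
g(4) = mex{1} = 0
g(5) = mex{0} = 1
g(6) = mex{1} = 0
g(7) = mex{0} = 1
g(8) = mex{1} = 0
So g(8) = 0.
Pile B is a plain Nim pile of size 7, so its Grundy value is 7.
Pile C is a plain Nim pile of size 11, so its Grundy value is 11.
By the Sprague-Grundy theorem, the Grundy value of a sum of independent games is the XOR of the component values.
Combined value = 0 ⊕ 7 ⊕ 11 = 12.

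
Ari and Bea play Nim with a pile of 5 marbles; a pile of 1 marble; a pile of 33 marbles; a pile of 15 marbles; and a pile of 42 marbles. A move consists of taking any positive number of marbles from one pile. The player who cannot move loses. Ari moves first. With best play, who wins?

In binary:
  000101  (5)
  000001  (1)
  100001  (33)
  001111  (15)
  101010  (42)
  ------
  000000  (0)
The nim-sum is 0, so this is a P-position: the player to move is in a losing position under optimal play; Ari is about to move from it and so loses — Bea wins.

Bea wins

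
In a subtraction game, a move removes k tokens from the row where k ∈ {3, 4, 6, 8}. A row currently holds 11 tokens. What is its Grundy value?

Compute g(0), g(1), … for moves {3, 4, 6, 8}:
k:     0  1  2  3  4  5  6  7  8  9 10 11
g(k):  0  0  0  1  1  1  2  2  2  3  3  0
So g(11) = 0.

0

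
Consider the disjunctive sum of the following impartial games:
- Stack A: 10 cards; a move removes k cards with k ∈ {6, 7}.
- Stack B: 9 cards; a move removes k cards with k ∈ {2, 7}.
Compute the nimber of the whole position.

1

For stack A, compute g(0), g(1), … with moves {6, 7}:
k:     0  1  2  3  4  5  6  7  8  9 10
g(k):  0  0  0  0  0  0  1  1  1  1  1
So g(10) = 1.
Grundy values for stack B (subtraction set {2, 7}):
g(0) = mex{} = 0
g(1) = mex{} = 0
g(2) = mex{0} = 1
g(3) = mex{0} = 1
g(4) = mex{1} = 0
g(5) = mex{1} = 0
g(6) = mex{0} = 1
g(7) = mex{0} = 1
g(8) = mex{0,1} = 2
g(9) = mex{1} = 0
So g(9) = 0.
By the Sprague-Grundy theorem, the Grundy value of a sum of independent games is the XOR of the component values.
Combined value = 1 ⊕ 0 = 1.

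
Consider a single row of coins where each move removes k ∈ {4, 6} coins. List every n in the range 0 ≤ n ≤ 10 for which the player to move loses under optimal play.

0, 1, 2, 3, 10

Build the Grundy sequence with g(k) = mex{g(k−s) : s ∈ {4, 6}, s ≤ k}:
g(0) = mex{} = 0
g(1) = mex{} = 0
g(2) = mex{} = 0
g(3) = mex{} = 0
g(4) = mex{0} = 1
g(5) = mex{0} = 1
g(6) = mex{0} = 1
g(7) = mex{0} = 1
g(8) = mex{0,1} = 2
g(9) = mex{0,1} = 2
g(10) = mex{1} = 0
The P-positions (g = 0) in 0..10 are 0, 1, 2, 3, 10.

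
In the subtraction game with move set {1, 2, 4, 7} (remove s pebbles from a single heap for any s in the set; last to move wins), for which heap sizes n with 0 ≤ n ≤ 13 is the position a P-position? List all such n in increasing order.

0, 3, 6, 9, 12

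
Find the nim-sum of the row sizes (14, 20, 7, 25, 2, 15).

9

Nim-sum: 14 ^ 20 ^ 7 ^ 25 ^ 2 ^ 15 = 9.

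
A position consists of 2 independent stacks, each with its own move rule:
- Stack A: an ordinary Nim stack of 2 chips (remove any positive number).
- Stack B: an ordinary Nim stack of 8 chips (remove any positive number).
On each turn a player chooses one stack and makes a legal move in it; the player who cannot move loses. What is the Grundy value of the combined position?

Stack A is a plain Nim stack of size 2, so its Grundy value is 2.
Stack B is a plain Nim stack of size 8, so its Grundy value is 8.
By the Sprague-Grundy theorem, the Grundy value of a sum of independent games is the XOR of the component values.
Combined value = 2 ⊕ 8 = 10.

10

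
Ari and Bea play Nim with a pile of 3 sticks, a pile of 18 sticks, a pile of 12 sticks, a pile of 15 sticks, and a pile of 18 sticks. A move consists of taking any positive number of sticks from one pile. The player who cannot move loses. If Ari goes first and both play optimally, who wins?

Bea wins

In binary:
  00011  (3)
  10010  (18)
  01100  (12)
  01111  (15)
  10010  (18)
  -----
  00000  (0)
The nim-sum is 0, so this is a P-position: the player to move is in a losing position under optimal play; Ari is about to move from it and so loses — Bea wins.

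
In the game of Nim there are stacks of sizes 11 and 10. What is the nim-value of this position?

Write each in binary and XOR column by column:
  1011  (11)
  1010  (10)
  ----
  0001  (1)

1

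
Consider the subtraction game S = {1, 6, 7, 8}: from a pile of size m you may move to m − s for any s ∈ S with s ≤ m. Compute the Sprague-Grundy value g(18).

Build the Grundy sequence with g(k) = mex{g(k−s) : s ∈ {1, 6, 7, 8}, s ≤ k}:
k:     0  1  2  3  4  5  6  7  8  9 10 11 12 13 14 15 16 17 18
g(k):  0  1  0  1  0  1  2  3  2  3  2  3  4  0  1  0  1  0  1
So g(18) = 1.

1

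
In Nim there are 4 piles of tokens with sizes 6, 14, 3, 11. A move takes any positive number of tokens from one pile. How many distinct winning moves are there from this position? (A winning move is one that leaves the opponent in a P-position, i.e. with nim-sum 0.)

0

Compute the nim-sum pairwise:
6 ⊕ 14 = 8
8 ⊕ 3 = 11
11 ⊕ 11 = 0
The nim-sum is already 0, so every move leaves a nonzero nim-sum — there are no winning moves.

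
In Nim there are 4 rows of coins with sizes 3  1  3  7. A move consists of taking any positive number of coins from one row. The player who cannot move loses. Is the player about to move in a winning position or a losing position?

Nim-sum: 3 ^ 1 ^ 3 ^ 7 = 6.
The nim-sum is 6 ≠ 0, so this is an N-position: the player to move can win.

Winning position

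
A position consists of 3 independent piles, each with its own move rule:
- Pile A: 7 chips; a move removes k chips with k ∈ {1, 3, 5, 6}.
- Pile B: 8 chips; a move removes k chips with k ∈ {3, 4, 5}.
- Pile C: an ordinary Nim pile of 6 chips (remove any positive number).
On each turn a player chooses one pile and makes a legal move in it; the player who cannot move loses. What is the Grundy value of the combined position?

5

For pile A, compute g(0), g(1), … with moves {1, 3, 5, 6}:
k:     0  1  2  3  4  5  6  7
g(k):  0  1  0  1  0  1  2  3
So g(7) = 3.
Grundy values for pile B (subtraction set {3, 4, 5}):
g(0) = mex{} = 0
g(1) = mex{} = 0
g(2) = mex{} = 0
g(3) = mex{0} = 1
g(4) = mex{0} = 1
g(5) = mex{0} = 1
g(6) = mex{0,1} = 2
g(7) = mex{0,1} = 2
g(8) = mex{1} = 0
So g(8) = 0.
Pile C is a plain Nim pile of size 6, so its Grundy value is 6.
By the Sprague-Grundy theorem, the Grundy value of a sum of independent games is the XOR of the component values.
Combined value = 3 ⊕ 0 ⊕ 6 = 5.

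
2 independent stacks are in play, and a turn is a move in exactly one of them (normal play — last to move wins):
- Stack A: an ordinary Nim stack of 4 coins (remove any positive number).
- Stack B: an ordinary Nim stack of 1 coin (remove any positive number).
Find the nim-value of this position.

Stack A is a plain Nim stack of size 4, so its Grundy value is 4.
Stack B is a plain Nim stack of size 1, so its Grundy value is 1.
By the Sprague-Grundy theorem, the Grundy value of a sum of independent games is the XOR of the component values.
Combined value = 4 XOR 1 = 5.

5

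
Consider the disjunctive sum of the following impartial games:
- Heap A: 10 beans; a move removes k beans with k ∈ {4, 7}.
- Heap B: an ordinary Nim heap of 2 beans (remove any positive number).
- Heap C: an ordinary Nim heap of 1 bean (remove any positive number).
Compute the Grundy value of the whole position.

1

Grundy values for heap A (subtraction set {4, 7}):
k:     0  1  2  3  4  5  6  7  8  9 10
g(k):  0  0  0  0  1  1  1  1  2  2  2
So g(10) = 2.
Heap B is a plain Nim heap of size 2, so its Grundy value is 2.
Heap C is a plain Nim heap of size 1, so its Grundy value is 1.
By the Sprague-Grundy theorem, the Grundy value of a sum of independent games is the XOR of the component values.
Combined value = 2 XOR 2 XOR 1 = 1.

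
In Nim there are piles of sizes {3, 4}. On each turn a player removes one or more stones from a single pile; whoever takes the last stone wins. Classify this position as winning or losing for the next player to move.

Winning position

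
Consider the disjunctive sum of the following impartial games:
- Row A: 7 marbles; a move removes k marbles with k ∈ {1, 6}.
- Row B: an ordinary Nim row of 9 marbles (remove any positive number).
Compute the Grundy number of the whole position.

For row A, compute g(0), g(1), … with moves {1, 6}:
g(0) = mex{} = 0
g(1) = mex{0} = 1
g(2) = mex{1} = 0
g(3) = mex{0} = 1
g(4) = mex{1} = 0
g(5) = mex{0} = 1
g(6) = mex{0,1} = 2
g(7) = mex{1,2} = 0
So g(7) = 0.
Row B is a plain Nim row of size 9, so its Grundy value is 9.
By the Sprague-Grundy theorem, the Grundy value of a sum of independent games is the XOR of the component values.
Combined value = 0 ⊕ 9 = 9.

9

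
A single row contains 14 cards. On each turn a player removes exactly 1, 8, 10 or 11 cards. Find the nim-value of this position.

3

Grundy values for subtraction set {1, 8, 10, 11}:
g(0) = mex{} = 0
g(1) = mex{0} = 1
g(2) = mex{1} = 0
g(3) = mex{0} = 1
g(4) = mex{1} = 0
g(5) = mex{0} = 1
g(6) = mex{1} = 0
g(7) = mex{0} = 1
g(8) = mex{0,1} = 2
g(9) = mex{1,2} = 0
g(10) = mex{0} = 1
g(11) = mex{0,1} = 2
g(12) = mex{0,1,2} = 3
g(13) = mex{0,1,3} = 2
g(14) = mex{0,1,2} = 3
So g(14) = 3.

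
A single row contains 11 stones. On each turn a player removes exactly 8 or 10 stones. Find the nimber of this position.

1

Grundy values for subtraction set {8, 10}:
g(0) = mex{} = 0
g(1) = mex{} = 0
g(2) = mex{} = 0
g(3) = mex{} = 0
g(4) = mex{} = 0
g(5) = mex{} = 0
g(6) = mex{} = 0
g(7) = mex{} = 0
g(8) = mex{0} = 1
g(9) = mex{0} = 1
g(10) = mex{0} = 1
g(11) = mex{0} = 1
So g(11) = 1.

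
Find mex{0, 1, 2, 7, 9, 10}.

3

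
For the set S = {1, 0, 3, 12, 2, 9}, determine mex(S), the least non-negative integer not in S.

The values 0, 1, 2, 3 are all present; 4 is the first non-negative integer missing from the set.

4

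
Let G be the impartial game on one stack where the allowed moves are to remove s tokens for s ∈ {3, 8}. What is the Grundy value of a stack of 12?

0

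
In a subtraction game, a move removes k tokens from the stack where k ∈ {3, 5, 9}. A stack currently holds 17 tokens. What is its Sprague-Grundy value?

1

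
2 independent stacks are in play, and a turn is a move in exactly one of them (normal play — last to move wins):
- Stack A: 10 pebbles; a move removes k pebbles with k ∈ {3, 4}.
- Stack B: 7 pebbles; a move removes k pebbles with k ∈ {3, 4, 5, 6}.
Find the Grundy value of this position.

3

Grundy values for stack A (subtraction set {3, 4}):
k:     0  1  2  3  4  5  6  7  8  9 10
g(k):  0  0  0  1  1  1  2  0  0  0  1
So g(10) = 1.
Build the Grundy sequence for stack B with g(k) = mex{g(k−s) : s ∈ {3, 4, 5, 6}, s ≤ k}:
k:     0  1  2  3  4  5  6  7
g(k):  0  0  0  1  1  1  2  2
So g(7) = 2.
By the Sprague-Grundy theorem, the Grundy value of a sum of independent games is the XOR of the component values.
Combined value = 1 ⊕ 2 = 3.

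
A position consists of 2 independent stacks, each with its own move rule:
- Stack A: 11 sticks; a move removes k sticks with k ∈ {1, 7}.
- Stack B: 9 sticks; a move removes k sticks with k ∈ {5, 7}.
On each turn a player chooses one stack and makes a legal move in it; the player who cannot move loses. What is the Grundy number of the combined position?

For stack A, compute g(0), g(1), … with moves {1, 7}:
k:     0  1  2  3  4  5  6  7  8  9 10 11
g(k):  0  1  0  1  0  1  0  1  0  1  0  1
So g(11) = 1.
Build the Grundy sequence for stack B with g(k) = mex{g(k−s) : s ∈ {5, 7}, s ≤ k}:
k:     0  1  2  3  4  5  6  7  8  9
g(k):  0  0  0  0  0  1  1  1  1  1
So g(9) = 1.
By the Sprague-Grundy theorem, the Grundy value of a sum of independent games is the XOR of the component values.
Combined value = 1 XOR 1 = 0.

0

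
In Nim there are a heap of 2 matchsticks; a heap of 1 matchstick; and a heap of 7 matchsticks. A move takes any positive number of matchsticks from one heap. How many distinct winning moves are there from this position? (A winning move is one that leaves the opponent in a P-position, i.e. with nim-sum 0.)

1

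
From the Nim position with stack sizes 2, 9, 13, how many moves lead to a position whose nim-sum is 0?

1

In binary:
  0010  (2)
  1001  (9)
  1101  (13)
  ----
  0110  (6)
The overall nim-sum is X = 6. A stack of size p has a winning move iff p XOR X < p (reduce it to p XOR X).
  2: 2 XOR 6 = 4 ≥ 2 — no move.
  9: 9 XOR 6 = 15 ≥ 9 — no move.
  13: 13 XOR 6 = 11 < 13 — winning move (to 11).
That gives 1 winning move.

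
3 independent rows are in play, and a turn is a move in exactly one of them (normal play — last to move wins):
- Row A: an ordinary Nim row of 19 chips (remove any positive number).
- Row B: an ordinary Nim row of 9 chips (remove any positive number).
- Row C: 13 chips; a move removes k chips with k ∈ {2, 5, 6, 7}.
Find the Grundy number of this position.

Row A is a plain Nim row of size 19, so its Grundy value is 19.
Row B is a plain Nim row of size 9, so its Grundy value is 9.
For row C, compute g(0), g(1), … with moves {2, 5, 6, 7}:
g(0) = mex{} = 0
g(1) = mex{} = 0
g(2) = mex{0} = 1
g(3) = mex{0} = 1
g(4) = mex{1} = 0
g(5) = mex{0,1} = 2
g(6) = mex{0} = 1
g(7) = mex{0,1,2} = 3
g(8) = mex{0,1} = 2
g(9) = mex{0,1,3} = 2
g(10) = mex{0,1,2} = 3
g(11) = mex{0,1,2} = 3
g(12) = mex{1,2,3} = 0
g(13) = mex{1,2,3} = 0
So g(13) = 0.
The value of a disjunctive sum is the nim-sum of the parts.
Combined value = 19 XOR 9 XOR 0 = 26.

26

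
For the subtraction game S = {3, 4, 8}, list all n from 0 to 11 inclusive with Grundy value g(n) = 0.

Grundy values for subtraction set {3, 4, 8}:
k:     0  1  2  3  4  5  6  7  8  9 10 11
g(k):  0  0  0  1  1  1  2  0  2  3  1  3
The P-positions (g = 0) in 0..11 are 0, 1, 2, 7.

0, 1, 2, 7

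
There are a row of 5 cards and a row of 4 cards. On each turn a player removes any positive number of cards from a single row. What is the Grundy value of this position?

Nim-sum: 5 XOR 4 = 1.

1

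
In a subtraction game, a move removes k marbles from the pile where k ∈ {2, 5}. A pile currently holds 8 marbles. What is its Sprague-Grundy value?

0

Build the Grundy sequence with g(k) = mex{g(k−s) : s ∈ {2, 5}, s ≤ k}:
k:     0  1  2  3  4  5  6  7  8
g(k):  0  0  1  1  0  2  1  0  0
So g(8) = 0.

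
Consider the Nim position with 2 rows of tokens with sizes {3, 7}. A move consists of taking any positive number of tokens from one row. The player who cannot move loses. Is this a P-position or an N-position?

Bitwise XOR of the heap sizes:
  011  (3)
  111  (7)
  ---
  100  (4)
The nim-sum is 4 ≠ 0, so this is an N-position: the player to move can win.

N-position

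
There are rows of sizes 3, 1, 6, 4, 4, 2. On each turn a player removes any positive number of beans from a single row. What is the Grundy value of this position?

Compute the nim-sum pairwise:
3 ^ 1 = 2
2 ^ 6 = 4
4 ^ 4 = 0
0 ^ 4 = 4
4 ^ 2 = 6

6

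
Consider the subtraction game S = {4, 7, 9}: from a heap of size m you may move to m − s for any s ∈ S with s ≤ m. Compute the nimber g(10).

Compute g(0), g(1), … for moves {4, 7, 9}:
k:     0  1  2  3  4  5  6  7  8  9 10
g(k):  0  0  0  0  1  1  1  1  2  2  2
So g(10) = 2.

2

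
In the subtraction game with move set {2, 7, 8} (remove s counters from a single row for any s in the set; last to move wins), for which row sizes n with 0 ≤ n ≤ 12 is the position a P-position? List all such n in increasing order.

0, 1, 4, 5, 10

Grundy values for subtraction set {2, 7, 8}:
k:     0  1  2  3  4  5  6  7  8  9 10 11 12
g(k):  0  0  1  1  0  0  1  1  2  2  0  3  1
The P-positions (g = 0) in 0..12 are 0, 1, 4, 5, 10.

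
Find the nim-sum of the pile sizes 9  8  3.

In binary:
  1001  (9)
  1000  (8)
  0011  (3)
  ----
  0010  (2)

2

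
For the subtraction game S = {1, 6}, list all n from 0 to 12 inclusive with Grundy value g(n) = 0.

Grundy values for subtraction set {1, 6}:
g(0) = mex{} = 0
g(1) = mex{0} = 1
g(2) = mex{1} = 0
g(3) = mex{0} = 1
g(4) = mex{1} = 0
g(5) = mex{0} = 1
g(6) = mex{0,1} = 2
g(7) = mex{1,2} = 0
g(8) = mex{0} = 1
g(9) = mex{1} = 0
g(10) = mex{0} = 1
g(11) = mex{1} = 0
g(12) = mex{0,2} = 1
The P-positions (g = 0) in 0..12 are 0, 2, 4, 7, 9, 11.

0, 2, 4, 7, 9, 11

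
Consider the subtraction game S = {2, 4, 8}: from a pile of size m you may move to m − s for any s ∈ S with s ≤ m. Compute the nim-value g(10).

2

Compute g(0), g(1), … for moves {2, 4, 8}:
g(0) = mex{} = 0
g(1) = mex{} = 0
g(2) = mex{0} = 1
g(3) = mex{0} = 1
g(4) = mex{0,1} = 2
g(5) = mex{0,1} = 2
g(6) = mex{1,2} = 0
g(7) = mex{1,2} = 0
g(8) = mex{0,2} = 1
g(9) = mex{0,2} = 1
g(10) = mex{0,1} = 2
So g(10) = 2.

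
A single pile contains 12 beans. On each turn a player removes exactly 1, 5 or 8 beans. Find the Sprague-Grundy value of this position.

2

Grundy values for subtraction set {1, 5, 8}:
k:     0  1  2  3  4  5  6  7  8  9 10 11 12
g(k):  0  1  0  1  0  1  0  1  2  3  2  3  2
So g(12) = 2.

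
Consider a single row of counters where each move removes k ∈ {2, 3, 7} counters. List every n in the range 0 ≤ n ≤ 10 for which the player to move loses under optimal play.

0, 1, 5, 6, 10

Build the Grundy sequence with g(k) = mex{g(k−s) : s ∈ {2, 3, 7}, s ≤ k}:
k:     0  1  2  3  4  5  6  7  8  9 10
g(k):  0  0  1  1  2  0  0  1  1  2  0
The P-positions (g = 0) in 0..10 are 0, 1, 5, 6, 10.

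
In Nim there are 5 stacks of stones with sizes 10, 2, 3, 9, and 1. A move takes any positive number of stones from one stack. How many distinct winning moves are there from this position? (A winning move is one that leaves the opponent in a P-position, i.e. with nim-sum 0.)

3

Bitwise XOR of the heap sizes:
  1010  (10)
  0010  (2)
  0011  (3)
  1001  (9)
  0001  (1)
  ----
  0011  (3)
The overall nim-sum is X = 3. A stack of size p has a winning move iff p XOR X < p (reduce it to p XOR X).
  10: 10 XOR 3 = 9 < 10 — winning move (to 9).
  2: 2 XOR 3 = 1 < 2 — winning move (to 1).
  3: 3 XOR 3 = 0 < 3 — winning move (to 0).
  9: 9 XOR 3 = 10 ≥ 9 — no move.
  1: 1 XOR 3 = 2 ≥ 1 — no move.
That gives 3 winning moves.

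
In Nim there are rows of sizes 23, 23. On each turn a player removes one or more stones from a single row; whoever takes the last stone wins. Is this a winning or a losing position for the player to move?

Losing position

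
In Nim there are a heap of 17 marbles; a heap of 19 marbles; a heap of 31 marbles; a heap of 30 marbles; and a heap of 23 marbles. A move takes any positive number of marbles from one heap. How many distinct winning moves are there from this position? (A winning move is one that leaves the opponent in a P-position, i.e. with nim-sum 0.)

5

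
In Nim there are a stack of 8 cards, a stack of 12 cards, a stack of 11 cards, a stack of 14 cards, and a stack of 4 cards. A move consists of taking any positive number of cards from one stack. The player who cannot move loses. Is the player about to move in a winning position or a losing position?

Winning position

Compute the nim-sum pairwise:
8 ^ 12 = 4
4 ^ 11 = 15
15 ^ 14 = 1
1 ^ 4 = 5
The nim-sum is 5 ≠ 0, so this is an N-position: the player to move can win.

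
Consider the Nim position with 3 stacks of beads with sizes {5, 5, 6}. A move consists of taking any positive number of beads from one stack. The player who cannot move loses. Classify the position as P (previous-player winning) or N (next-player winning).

Compute the nim-sum pairwise:
5 ^ 5 = 0
0 ^ 6 = 6
The nim-sum is 6 ≠ 0, so this is an N-position: the player to move can win.

N-position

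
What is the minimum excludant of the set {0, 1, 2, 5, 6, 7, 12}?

3

The values 0, 1, 2 are all present; 3 is the first non-negative integer missing from the set.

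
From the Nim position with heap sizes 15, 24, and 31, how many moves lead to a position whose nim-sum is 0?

Bitwise XOR of the heap sizes:
  01111  (15)
  11000  (24)
  11111  (31)
  -----
  01000  (8)
The overall nim-sum is X = 8. A heap of size p has a winning move iff p XOR X < p (reduce it to p XOR X).
  15: 15 XOR 8 = 7 < 15 — winning move (to 7).
  24: 24 XOR 8 = 16 < 24 — winning move (to 16).
  31: 31 XOR 8 = 23 < 31 — winning move (to 23).
That gives 3 winning moves.

3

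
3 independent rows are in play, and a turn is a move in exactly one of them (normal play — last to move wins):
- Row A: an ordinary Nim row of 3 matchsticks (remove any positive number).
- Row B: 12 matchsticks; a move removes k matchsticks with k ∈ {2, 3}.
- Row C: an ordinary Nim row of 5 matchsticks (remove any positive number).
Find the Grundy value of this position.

7

Row A is a plain Nim row of size 3, so its Grundy value is 3.
For row B, compute g(0), g(1), … with moves {2, 3}:
k:     0  1  2  3  4  5  6  7  8  9 10 11 12
g(k):  0  0  1  1  2  0  0  1  1  2  0  0  1
So g(12) = 1.
Row C is a plain Nim row of size 5, so its Grundy value is 5.
By the Sprague-Grundy theorem, the Grundy value of a sum of independent games is the XOR of the component values.
Combined value = 3 XOR 1 XOR 5 = 7.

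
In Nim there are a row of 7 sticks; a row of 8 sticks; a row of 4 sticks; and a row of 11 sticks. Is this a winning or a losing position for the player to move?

Losing position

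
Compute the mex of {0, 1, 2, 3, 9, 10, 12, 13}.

The values 0, 1, 2, 3 are all present; 4 is the first non-negative integer missing from the set.

4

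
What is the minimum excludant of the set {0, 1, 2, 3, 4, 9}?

5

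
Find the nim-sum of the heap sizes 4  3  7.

Write each in binary and XOR column by column:
  100  (4)
  011  (3)
  111  (7)
  ---
  000  (0)

0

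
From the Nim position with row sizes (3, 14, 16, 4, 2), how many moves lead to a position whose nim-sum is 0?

Compute the nim-sum pairwise:
3 ⊕ 14 = 13
13 ⊕ 16 = 29
29 ⊕ 4 = 25
25 ⊕ 2 = 27
The overall nim-sum is X = 27. A row of size p has a winning move iff p XOR X < p (reduce it to p XOR X).
  3: 3 XOR 27 = 24 ≥ 3 — no move.
  14: 14 XOR 27 = 21 ≥ 14 — no move.
  16: 16 XOR 27 = 11 < 16 — winning move (to 11).
  4: 4 XOR 27 = 31 ≥ 4 — no move.
  2: 2 XOR 27 = 25 ≥ 2 — no move.
That gives 1 winning move.

1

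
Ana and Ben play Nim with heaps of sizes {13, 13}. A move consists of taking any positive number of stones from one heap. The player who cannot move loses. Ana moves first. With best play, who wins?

Write each in binary and XOR column by column:
  1101  (13)
  1101  (13)
  ----
  0000  (0)
The nim-sum is 0, so this is a P-position: the player to move is in a losing position under optimal play; Ana is about to move from it and so loses — Ben wins.

Ben wins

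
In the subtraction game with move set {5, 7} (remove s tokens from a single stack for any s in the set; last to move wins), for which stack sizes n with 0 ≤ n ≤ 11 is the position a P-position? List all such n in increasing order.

0, 1, 2, 3, 4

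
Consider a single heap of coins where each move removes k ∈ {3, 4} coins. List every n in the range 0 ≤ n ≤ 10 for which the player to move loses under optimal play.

Compute g(0), g(1), … for moves {3, 4}:
g(0) = mex{} = 0
g(1) = mex{} = 0
g(2) = mex{} = 0
g(3) = mex{0} = 1
g(4) = mex{0} = 1
g(5) = mex{0} = 1
g(6) = mex{0,1} = 2
g(7) = mex{1} = 0
g(8) = mex{1} = 0
g(9) = mex{1,2} = 0
g(10) = mex{0,2} = 1
The P-positions (g = 0) in 0..10 are 0, 1, 2, 7, 8, 9.

0, 1, 2, 7, 8, 9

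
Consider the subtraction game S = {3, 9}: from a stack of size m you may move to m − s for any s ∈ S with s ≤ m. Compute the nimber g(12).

0

Build the Grundy sequence with g(k) = mex{g(k−s) : s ∈ {3, 9}, s ≤ k}:
k:     0  1  2  3  4  5  6  7  8  9 10 11 12
g(k):  0  0  0  1  1  1  0  0  0  1  1  1  0
So g(12) = 0.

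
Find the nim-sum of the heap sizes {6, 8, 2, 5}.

9

Write each in binary and XOR column by column:
  0110  (6)
  1000  (8)
  0010  (2)
  0101  (5)
  ----
  1001  (9)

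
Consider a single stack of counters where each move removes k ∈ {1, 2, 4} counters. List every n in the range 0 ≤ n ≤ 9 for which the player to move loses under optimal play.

0, 3, 6, 9

Compute g(0), g(1), … for moves {1, 2, 4}:
k:     0  1  2  3  4  5  6  7  8  9
g(k):  0  1  2  0  1  2  0  1  2  0
The P-positions (g = 0) in 0..9 are 0, 3, 6, 9.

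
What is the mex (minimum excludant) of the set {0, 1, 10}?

The values 0, 1 are all present; 2 is the first non-negative integer missing from the set.

2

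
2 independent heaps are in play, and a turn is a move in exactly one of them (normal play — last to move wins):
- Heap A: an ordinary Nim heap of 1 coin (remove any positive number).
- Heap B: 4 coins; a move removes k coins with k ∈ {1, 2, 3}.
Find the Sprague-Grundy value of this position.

1

Heap A is a plain Nim heap of size 1, so its Grundy value is 1.
Build the Grundy sequence for heap B with g(k) = mex{g(k−s) : s ∈ {1, 2, 3}, s ≤ k}:
k:     0  1  2  3  4
g(k):  0  1  2  3  0
So g(4) = 0.
The value of a disjunctive sum is the nim-sum of the parts.
Combined value = 1 XOR 0 = 1.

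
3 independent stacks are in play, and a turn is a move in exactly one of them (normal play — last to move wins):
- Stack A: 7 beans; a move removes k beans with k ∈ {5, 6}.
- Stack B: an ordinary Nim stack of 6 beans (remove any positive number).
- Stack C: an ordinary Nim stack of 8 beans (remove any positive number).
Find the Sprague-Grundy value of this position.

For stack A, compute g(0), g(1), … with moves {5, 6}:
k:     0  1  2  3  4  5  6  7
g(k):  0  0  0  0  0  1  1  1
So g(7) = 1.
Stack B is a plain Nim stack of size 6, so its Grundy value is 6.
Stack C is a plain Nim stack of size 8, so its Grundy value is 8.
By the Sprague-Grundy theorem, the Grundy value of a sum of independent games is the XOR of the component values.
Combined value = 1 ⊕ 6 ⊕ 8 = 15.

15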